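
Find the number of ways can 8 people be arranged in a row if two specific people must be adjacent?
Treat pair as unit: (8-1)! arrangements × 2 internal orders = 10,080.
Final answer: 10,080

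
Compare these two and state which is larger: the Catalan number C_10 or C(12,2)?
C_10

Explanation: C_10 = C(20,10)/(10+1) = 184,756/11 = 16,796; C(12,2) = 66.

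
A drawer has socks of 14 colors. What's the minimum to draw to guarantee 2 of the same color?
Worst case: 1 of each = 14. One more: 15.
Final answer: 15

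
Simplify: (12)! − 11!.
439,084,800

Working:
(12)! − 11! = (12)·11! − 11! = (12−1)·11! = 11·11! = 439,084,800.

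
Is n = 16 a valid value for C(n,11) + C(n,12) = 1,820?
No

Reasoning: C(16,11) + C(16,12) = 4,368 + 1,820 = 6,188, which does not equal 1,820.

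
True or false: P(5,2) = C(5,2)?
False
P(5,2) = 20 but C(5,2) = 10; they differ by a factor of 2! = 2, so the statement does not hold.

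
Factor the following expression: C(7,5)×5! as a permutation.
C(7,5)×5! = [7!/(5!(2)!)]×5! = 7!/(2)! = P(7,5) = 2,520.

Answer: P(7,5)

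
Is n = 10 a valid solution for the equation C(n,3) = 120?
C(10,3) = 10·9·8/3! = 720/6 = 120, which equals 120.

Answer: Yes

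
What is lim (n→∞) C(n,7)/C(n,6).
∞

Working:
C(n,7)/C(n,6) = (n-6)/7 → ∞ as n → ∞.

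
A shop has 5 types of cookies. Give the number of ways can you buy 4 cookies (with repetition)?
70

Solution: Stars and bars: C(4+5-1, 4) = C(8, 4) = 70.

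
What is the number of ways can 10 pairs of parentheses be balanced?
16,796

Reasoning: Using the Catalan number formula: C_n = C(2n, n) / (n+1)
C_10 = C(20, 10) / (10+1)
     = 184756 / 11
     = 16,796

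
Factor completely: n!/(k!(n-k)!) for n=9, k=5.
C(9,5) = 126
This is the binomial coefficient C(9,5) = 126.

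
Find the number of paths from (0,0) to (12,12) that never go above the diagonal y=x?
208,012

Reasoning: Counted by the Catalan number C_12: C_12 = C(24,12)/(12+1) = 2,704,156/13 = 208,012.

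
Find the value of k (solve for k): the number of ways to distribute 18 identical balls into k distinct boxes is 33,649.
6

Stars and bars: the count is C(18+k−1, k−1), increasing in k. k=4: C(21,3) = 1,330, k=5: C(22,4) = 7,315, k=6: C(23,5) = 33,649 ✓. So k = 6.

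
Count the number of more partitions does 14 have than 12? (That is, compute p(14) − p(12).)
Pentagonal recurrence p(n) = p(n−1) + p(n−2) − p(n−5) − p(n−7) + …: p(14) = p(13) + p(12) − p(9) − p(7) + p(2) = 101 + 77 − 30 − 15 + 2 = 135.
p(12) = p(11) + p(10) − p(7) − p(5) + p(0) = 56 + 42 − 15 − 7 + 1 = 77.
Difference = 135 − 77 = 58.

Answer: 58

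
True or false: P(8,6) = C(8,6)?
False

Explanation: P(8,6) = 20,160 and C(8,6) = 28; P(n,r) = r! × C(n,r) so P > C whenever r ≥ 2.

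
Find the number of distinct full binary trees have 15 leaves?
2,674,440

Explanation: Using the Catalan number formula: C_n = C(2n, n) / (n+1)
C_14 = C(28, 14) / (14+1)
     = 40116600 / 15
     = 2,674,440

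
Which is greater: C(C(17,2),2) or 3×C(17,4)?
C(C(17,2),2)

Working:
C(C(17,2),2)=9,180, 3×C(17,4)=7,140.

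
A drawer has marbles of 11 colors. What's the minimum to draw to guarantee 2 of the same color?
12

Explanation: Worst case: 1 of each = 11. One more: 12.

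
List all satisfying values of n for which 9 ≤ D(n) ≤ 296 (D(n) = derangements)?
4, 5, 6
Using D(n) = (n−1)[D(n−1) + D(n−2)] with D(1)=0, D(2)=1: D(3)=2; D(4)=9; D(5)=44; D(6)=265; D(7)=1,854. So valid n = 4, 5, 6.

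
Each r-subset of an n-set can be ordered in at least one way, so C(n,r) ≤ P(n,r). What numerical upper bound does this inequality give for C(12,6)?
665,280

Solution: P(12,6) = 12·11·10·9·8·7 = 665,280, so C(12,6) ≤ 665,280. (The bound is loose by a factor of 6! = 720: C(12,6) = 665,280/720 = 924.)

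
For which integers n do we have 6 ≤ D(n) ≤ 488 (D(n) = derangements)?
4, 5, 6

Working:
Using D(n) = (n−1)[D(n−1) + D(n−2)] with D(1)=0, D(2)=1: D(3)=2; D(4)=9; D(5)=44; D(6)=265; D(7)=1,854. So valid n = 4, 5, 6.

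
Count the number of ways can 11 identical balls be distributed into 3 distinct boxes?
78

Working:
C(11+3-1, 3-1) = C(13, 2) = 78.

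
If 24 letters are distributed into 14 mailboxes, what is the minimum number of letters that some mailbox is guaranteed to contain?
2

Reasoning: Pigeonhole: ⌈24/14⌉ = 2.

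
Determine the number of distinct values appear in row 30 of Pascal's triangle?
16

Reasoning: Row 30 has entries C(30,0)..C(30,30); by symmetry C(30,k)=C(30,30-k), giving 16 distinct values.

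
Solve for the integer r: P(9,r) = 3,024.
P(9,r) = 9·8·…·(9−r+1), a product of r factors. Multiplying down from 9: 9 = 9; 9·8 = 72; 9·8·7 = 504; 9·8·7·6 = 3,024 ✓ (4 factors). So r = 4.

Answer: 4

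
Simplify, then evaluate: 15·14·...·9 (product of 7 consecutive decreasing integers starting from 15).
32,432,400
This is P(15,7) = 15!/(8)! = 32,432,400.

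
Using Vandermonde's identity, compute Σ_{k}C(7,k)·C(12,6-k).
27,132

= C(7+12,6) = C(19,6) = 27,132.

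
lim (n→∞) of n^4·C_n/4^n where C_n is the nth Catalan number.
C_n ~ 4^n/(n^(3/2)√π), so n^4·C_n/4^n ~ n^(4 − 3/2)/√π → ∞.
Final answer: ∞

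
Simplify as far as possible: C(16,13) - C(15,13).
455

Reasoning: C(16,13) - C(15,13) = C(15,12) = 455.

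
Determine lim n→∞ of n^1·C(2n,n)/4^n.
∞

C(2n,n) ~ 4^n/√(πn), so n^1·C(2n,n)/4^n ~ n^(1 − 1/2)/√π → ∞.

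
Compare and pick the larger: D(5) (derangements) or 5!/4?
D(5)

Explanation: D(5) = (5-1)·[D(4) + D(3)] = 4·[9 + 2] = 44; 5!/4 = 120/4 = 30.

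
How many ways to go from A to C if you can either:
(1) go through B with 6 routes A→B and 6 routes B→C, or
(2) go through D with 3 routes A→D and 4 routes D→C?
Route via B: 6×6=36. Route via D: 3×4=12. Total: 48.

Answer: 48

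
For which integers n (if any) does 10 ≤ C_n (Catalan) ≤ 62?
4, 5

C_3=5; C_4=14; C_5=42; C_6=132. So valid n = 4, 5.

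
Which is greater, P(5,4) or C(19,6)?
C(19,6)
P(5,4)=120, C(19,6)=27,132.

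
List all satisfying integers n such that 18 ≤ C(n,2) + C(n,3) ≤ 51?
5, 6

Working:
C(4,2)+C(4,3)=10; C(5,2)+C(5,3)=20; C(6,2)+C(6,3)=35; C(7,2)+C(7,3)=56. So valid n = 5, 6.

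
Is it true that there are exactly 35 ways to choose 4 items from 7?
True

Solution: C(7,4) = 35.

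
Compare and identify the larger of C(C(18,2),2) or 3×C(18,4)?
C(C(18,2),2)

Reasoning: C(C(18,2),2)=11,628, 3×C(18,4)=9,180.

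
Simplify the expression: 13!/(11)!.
156

This equals 13×12 = 156.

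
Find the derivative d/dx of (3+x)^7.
Using the power rule: d/dx (3+x)^7 = 7(3+x)^{6}.

Answer: 7(3+x)^6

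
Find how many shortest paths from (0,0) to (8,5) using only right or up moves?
1,287

Explanation: Choose 8 rights from 13 moves: C(13,8) = 1,287.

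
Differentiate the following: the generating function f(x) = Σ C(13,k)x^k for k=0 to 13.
Σ k·C(13,k)x^(k-1) for k=1 to 13

Reasoning: Term-by-term differentiation gives Σ k·C(13,k)x^{k-1} for k=1 to 13.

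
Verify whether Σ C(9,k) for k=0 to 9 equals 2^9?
True

Reasoning: Binomial theorem: Σ C(9,k) = (1+1)^9 = 2^9 = 512; RHS 2^9 = 512.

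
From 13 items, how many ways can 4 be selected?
C(13,4) = 13! / (4! × (13-4)!)
         = 13! / (4! × 9!)
         = 715

Answer: 715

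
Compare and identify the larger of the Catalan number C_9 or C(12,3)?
C_9

Reasoning: C_9 = C(18,9)/(9+1) = 48,620/10 = 4,862; C(12,3) = 220.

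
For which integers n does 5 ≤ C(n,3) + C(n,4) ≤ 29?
4, 5

Solution: C(3,3)+C(3,4)=1; C(4,3)+C(4,4)=5; C(5,3)+C(5,4)=15; C(6,3)+C(6,4)=35. So valid n = 4, 5.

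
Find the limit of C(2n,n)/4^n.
0

Explanation: C(2n,n) ~ 4^n/√(πn), so C(2n,n)/4^n ~ 1/√(πn) → 0.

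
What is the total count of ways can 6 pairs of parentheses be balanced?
132

Reasoning: Using the Catalan number formula: C_n = C(2n, n) / (n+1)
C_6 = C(12, 6) / (6+1)
     = 924 / 7
     = 132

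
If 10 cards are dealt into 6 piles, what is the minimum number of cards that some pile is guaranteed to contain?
2

Explanation: Pigeonhole: ⌈10/6⌉ = 2.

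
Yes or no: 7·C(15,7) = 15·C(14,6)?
Absorption identity k·C(n,k) = n·C(n-1,k-1). LHS = 7·6435 = 45,045; RHS = 15·3003 = 45,045.
Final answer: Yes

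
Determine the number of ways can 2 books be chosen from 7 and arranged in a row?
42

Reasoning: P(7,2) = 7!/(7-2)! = 42.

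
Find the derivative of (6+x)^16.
16(6+x)^15

Reasoning: Using the power rule: d/dx (6+x)^16 = 16(6+x)^{15}.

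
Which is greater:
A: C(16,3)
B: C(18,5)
B

A=C(16,3)=560, B=C(18,5)=8,568.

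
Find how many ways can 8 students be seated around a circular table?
5,040

Solution: Circular arrangements: (8-1)! = 5,040.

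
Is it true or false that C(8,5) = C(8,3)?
True

Working:
Symmetry C(n,k) = C(n,n-k): C(8,5) = 56 and C(8,3) = 56. Both sides agree, so the statement holds.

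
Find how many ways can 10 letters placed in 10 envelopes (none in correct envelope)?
1,334,961

Using D(n) = (n-1)[D(n-1) + D(n-2)]:
D(10) = (10-1) × [D(9) + D(8)]
      = 9 × [133496 + 14833]
      = 9 × 148329
      = 1,334,961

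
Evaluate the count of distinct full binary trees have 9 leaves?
1,430
Using the Catalan number formula: C_n = C(2n, n) / (n+1)
C_8 = C(16, 8) / (8+1)
     = 12870 / 9
     = 1,430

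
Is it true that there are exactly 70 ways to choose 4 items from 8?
C(8,4) = 70.

Answer: True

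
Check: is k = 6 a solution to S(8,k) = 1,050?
No

Solution: S(8,6) = 6·S(7,6) + S(7,5) = 6·21 + 140 = 266, which does not equal 1,050.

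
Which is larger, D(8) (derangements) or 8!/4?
D(8)

Explanation: D(8) = (8-1)·[D(7) + D(6)] = 7·[1,854 + 265] = 14,833; 8!/4 = 40,320/4 = 10,080.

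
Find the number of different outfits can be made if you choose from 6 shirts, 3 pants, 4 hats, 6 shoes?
By the multiplication principle: 6 × 3 × 4 × 6 = 432.
Final answer: 432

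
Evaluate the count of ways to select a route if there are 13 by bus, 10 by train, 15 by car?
By the addition principle: 13 + 10 + 15 = 38.

Answer: 38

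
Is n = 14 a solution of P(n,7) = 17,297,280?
Yes

Working:
P(14,7) = 14·13·12·11·10·9·8 = 17,297,280, which equals 17,297,280.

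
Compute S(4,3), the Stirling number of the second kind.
6

Reasoning: Using the Stirling recurrence: S(n,k) = k·S(n-1,k) + S(n-1,k-1)
S(4,3) = 3·S(3,3) + S(3,2)
         = 3·1 + 3
         = 3 + 3
         = 6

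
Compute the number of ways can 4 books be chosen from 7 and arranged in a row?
840

Explanation: P(7,4) = 7!/(7-4)! = 840.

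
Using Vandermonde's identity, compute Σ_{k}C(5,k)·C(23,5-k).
= C(5+23,5) = C(28,5) = 98,280.

Answer: 98,280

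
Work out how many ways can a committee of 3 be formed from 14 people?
C(14,3) = 14! / (3! × (14-3)!)
         = 14! / (3! × 11!)
         = 364
Final answer: 364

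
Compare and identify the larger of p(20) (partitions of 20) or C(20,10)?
Pentagonal recurrence p(n) = p(n−1) + p(n−2) − p(n−5) − p(n−7) + …: p(20) = p(19) + p(18) − p(15) − p(13) + p(8) + p(5) = 490 + 385 − 176 − 101 + 22 + 7 = 627; C(20,10) = 184,756.
Final answer: C(20,10)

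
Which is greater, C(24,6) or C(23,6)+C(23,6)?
C(24,6)=134,596; C(23,6)+C(23,6)=100,947+100,947=201,894.
Final answer: C(23,6)+C(23,6)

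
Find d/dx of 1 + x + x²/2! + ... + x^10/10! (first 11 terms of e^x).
Differentiating term by term gives the first 10 terms of e^x.
Final answer: 1 + x + x²/2! + ... + x^9/9!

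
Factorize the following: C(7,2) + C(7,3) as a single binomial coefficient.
C(8,3)

Reasoning: By Pascal's identity: C(7,2) + C(7,3) = C(8,3) = 56.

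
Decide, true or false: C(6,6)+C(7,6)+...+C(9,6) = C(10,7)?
True

Working:
Hockey stick identity gives Σ = C(10,7) = 120; RHS C(10,7) = 120.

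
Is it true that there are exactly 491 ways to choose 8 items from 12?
False

Explanation: C(12,8) = 495 ≠ 491.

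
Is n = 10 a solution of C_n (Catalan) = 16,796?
Yes

Working:
C_10 = C(20,10)/(10+1) = 184,756/11 = 16,796, which equals 16,796.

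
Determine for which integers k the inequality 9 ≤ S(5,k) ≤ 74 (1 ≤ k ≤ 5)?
2, 3, 4

Solution: S(5,1)=1; S(5,2)=15; S(5,3)=25; S(5,4)=10; S(5,5)=1. So valid k = 2, 3, 4.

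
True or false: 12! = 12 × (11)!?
True

Explanation: By definition n! = n × (n-1)!, so 12! = 12 × 11!.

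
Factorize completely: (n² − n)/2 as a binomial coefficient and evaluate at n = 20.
C(n,2); C(20,2) = 190

(n² − n)/2 = n(n−1)/2 = C(n,2). At n = 20: C(20,2) = 190.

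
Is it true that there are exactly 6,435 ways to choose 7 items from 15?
True

Reasoning: C(15,7) = 6,435.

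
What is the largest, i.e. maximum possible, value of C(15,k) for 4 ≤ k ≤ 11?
6,435

Explanation: C(15,k) is maximised at the centre of the row: C(15,7) = 6,435.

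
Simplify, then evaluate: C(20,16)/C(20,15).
5/16

Explanation: C(n,k+1)/C(n,k) = (n−k)/(k+1). Here (20−15)/(15+1) = 5/16 = 5/16.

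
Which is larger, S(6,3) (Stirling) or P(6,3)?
P(6,3)

Reasoning: S(6,3) = 3·S(5,3) + S(5,2) = 3·25 + 15 = 90; P(6,3) = 120.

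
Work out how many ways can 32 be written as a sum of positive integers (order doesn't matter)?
8,349
Pentagonal recurrence p(n) = p(n−1) + p(n−2) − p(n−5) − p(n−7) + …: p(32) = p(31) + p(30) − p(27) − p(25) + p(20) + p(17) − p(10) − p(6) = 6,842 + 5,604 − 3,010 − 1,958 + 627 + 297 − 42 − 11 = 8,349.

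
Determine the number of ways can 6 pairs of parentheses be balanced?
Using the Catalan number formula: C_n = C(2n, n) / (n+1)
C_6 = C(12, 6) / (6+1)
     = 924 / 7
     = 132
Final answer: 132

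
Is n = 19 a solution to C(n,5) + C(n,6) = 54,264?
C(19,5) + C(19,6) = 11,628 + 27,132 = 38,760, which does not equal 54,264.
Final answer: No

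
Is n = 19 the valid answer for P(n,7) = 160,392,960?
No

Solution: P(19,7) = 19·18·17·16·15·14·13 = 253,955,520, which does not equal 160,392,960.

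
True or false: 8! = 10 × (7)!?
False

Explanation: 8! = 8 × 7! = 40,320, but 10 × 7! = 50,400.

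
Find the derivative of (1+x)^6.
Using the power rule: d/dx (1+x)^6 = 6(1+x)^{5}.

Answer: 6(1+x)^5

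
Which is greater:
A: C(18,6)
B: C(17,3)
A=C(18,6)=18,564, B=C(17,3)=680.
Final answer: A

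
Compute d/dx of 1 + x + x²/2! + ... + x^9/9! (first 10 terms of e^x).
Differentiating term by term gives the first 9 terms of e^x.

Answer: 1 + x + x²/2! + ... + x^8/8!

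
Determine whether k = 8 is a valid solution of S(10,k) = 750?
S(10,8) = 8·S(9,8) + S(9,7) = 8·36 + 462 = 750, which equals 750.

Answer: Yes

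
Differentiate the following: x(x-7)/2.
(2x - 7)/2

d/dx[(x-0)(x-7)] = (x-7) + (x-0) = 2x - 7. Dividing by 2 gives (2x - 7)/2.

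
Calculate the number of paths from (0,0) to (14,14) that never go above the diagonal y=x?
Counted by the Catalan number C_14: C_14 = C(28,14)/(14+1) = 40,116,600/15 = 2,674,440.

Answer: 2,674,440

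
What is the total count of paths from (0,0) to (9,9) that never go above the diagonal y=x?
Counted by the Catalan number C_9: C_9 = C(18,9)/(9+1) = 48,620/10 = 4,862.
Final answer: 4,862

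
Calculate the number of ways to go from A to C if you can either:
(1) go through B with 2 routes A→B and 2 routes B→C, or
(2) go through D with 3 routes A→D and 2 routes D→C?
Route via B: 2×2=4. Route via D: 3×2=6. Total: 10.
Final answer: 10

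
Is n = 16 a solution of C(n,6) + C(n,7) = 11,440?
No

Solution: C(16,6) + C(16,7) = 8,008 + 11,440 = 19,448, which does not equal 11,440.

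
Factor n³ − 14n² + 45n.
n(n − 5)(n − 9)

Working:
n³ − 14n² + 45n = n(n² − 14n + 45) = n(n − 5)(n − 9).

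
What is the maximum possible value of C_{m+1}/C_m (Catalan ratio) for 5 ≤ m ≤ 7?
10/3
C_{m+1}/C_m = 2(2m+1)/(m+2), which increases with m. Maximum at m = 7: 2·15/9 = 10/3.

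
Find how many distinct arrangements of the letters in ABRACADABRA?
83,160
Word has 11 letters (A=5, B=2, R=2, C=1, D=1). Arrangements: 11!/Π(k!) = 83,160.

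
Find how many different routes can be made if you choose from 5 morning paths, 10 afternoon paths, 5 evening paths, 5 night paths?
1,250

Working:
By the multiplication principle: 5 × 10 × 5 × 5 = 1,250.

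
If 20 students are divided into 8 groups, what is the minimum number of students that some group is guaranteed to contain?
3

Pigeonhole: ⌈20/8⌉ = 3.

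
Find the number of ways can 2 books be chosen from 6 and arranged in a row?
P(6,2) = 6!/(6-2)! = 30.
Final answer: 30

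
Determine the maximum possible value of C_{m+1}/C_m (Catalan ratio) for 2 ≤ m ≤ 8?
17/5

Reasoning: C_{m+1}/C_m = 2(2m+1)/(m+2), which increases with m. Maximum at m = 8: 2·17/10 = 17/5.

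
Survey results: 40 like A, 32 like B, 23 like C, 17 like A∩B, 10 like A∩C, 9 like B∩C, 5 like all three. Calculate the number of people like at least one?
64

Reasoning: |A∪B∪C| = 40+32+23-17-10-9+5 = 64.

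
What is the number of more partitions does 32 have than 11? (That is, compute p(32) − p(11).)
8,293

Solution: Pentagonal recurrence p(n) = p(n−1) + p(n−2) − p(n−5) − p(n−7) + …: p(32) = p(31) + p(30) − p(27) − p(25) + p(20) + p(17) − p(10) − p(6) = 6,842 + 5,604 − 3,010 − 1,958 + 627 + 297 − 42 − 11 = 8,349.
p(11) = p(10) + p(9) − p(6) − p(4) = 42 + 30 − 11 − 5 = 56.
Difference = 8,349 − 56 = 8,293.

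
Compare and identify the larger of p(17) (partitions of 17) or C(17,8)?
Pentagonal recurrence p(n) = p(n−1) + p(n−2) − p(n−5) − p(n−7) + …: p(17) = p(16) + p(15) − p(12) − p(10) + p(5) + p(2) = 231 + 176 − 77 − 42 + 7 + 2 = 297; C(17,8) = 24,310.

Answer: C(17,8)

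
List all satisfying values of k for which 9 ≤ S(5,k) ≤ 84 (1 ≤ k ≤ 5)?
2, 3, 4

Reasoning: S(5,1)=1; S(5,2)=15; S(5,3)=25; S(5,4)=10; S(5,5)=1. So valid k = 2, 3, 4.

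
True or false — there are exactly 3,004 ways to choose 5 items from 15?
C(15,5) = 3,003 ≠ 3004.

Answer: False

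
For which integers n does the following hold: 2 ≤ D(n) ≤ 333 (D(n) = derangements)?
3, 4, 5, 6

Solution: Using D(n) = (n−1)[D(n−1) + D(n−2)] with D(1)=0, D(2)=1: D(2)=1; D(3)=2; D(4)=9; D(5)=44; D(6)=265; D(7)=1,854. So valid n = 3, 4, 5, 6.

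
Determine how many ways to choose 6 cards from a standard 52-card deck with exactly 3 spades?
2,613,754

Working:
13 spades and 39 non-spades: C(13,3) × C(39,3) = 286 × 9139 = 2,613,754.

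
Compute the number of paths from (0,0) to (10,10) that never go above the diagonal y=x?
16,796

Reasoning: Counted by the Catalan number C_10: C_10 = C(20,10)/(10+1) = 184,756/11 = 16,796.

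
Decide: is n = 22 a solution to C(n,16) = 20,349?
No

Explanation: C(22,16) = 22·21·20·19·18·17·16·15·14·13·12·11·10·9·8·7/16! = 1,561,112,121,913,344,000/20,922,789,888,000 = 74,613, which does not equal 20,349.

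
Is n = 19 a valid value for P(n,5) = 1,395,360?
P(19,5) = 19·18·17·16·15 = 1,395,360, which equals 1,395,360.

Answer: Yes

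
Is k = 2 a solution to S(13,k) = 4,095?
Yes

Working:
S(13,2) = 2·S(12,2) + S(12,1) = 2·2,047 + 1 = 4,095, which equals 4,095.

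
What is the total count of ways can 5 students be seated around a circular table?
Circular arrangements: (5-1)! = 24.
Final answer: 24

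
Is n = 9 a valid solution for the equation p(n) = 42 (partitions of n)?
No
Pentagonal recurrence p(n) = p(n−1) + p(n−2) − p(n−5) − p(n−7) + …: p(9) = p(8) + p(7) − p(4) − p(2) = 22 + 15 − 5 − 2 = 30, which does not equal 42.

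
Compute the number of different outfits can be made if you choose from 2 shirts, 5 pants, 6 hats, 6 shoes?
360

Solution: By the multiplication principle: 2 × 5 × 6 × 6 = 360.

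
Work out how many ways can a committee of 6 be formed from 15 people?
C(15,6) = 15! / (6! × (15-6)!)
         = 15! / (6! × 9!)
         = 5,005
Final answer: 5,005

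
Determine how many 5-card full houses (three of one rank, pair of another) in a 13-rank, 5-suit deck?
15,600

Working:
Triple rank: 13. Triple suits: C(5,3)=10. Pair rank: 12. Pair suits: C(5,2)=10. Total: 15,600.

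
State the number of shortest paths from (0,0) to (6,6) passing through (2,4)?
225

To (2,4): C(6,2)=15. From there: C(6,4)=15. Total: 225.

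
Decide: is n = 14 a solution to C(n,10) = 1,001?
Yes
C(14,10) = 14·13·12·11·10·9·8·7·6·5/10! = 3,632,428,800/3,628,800 = 1,001, which equals 1,001.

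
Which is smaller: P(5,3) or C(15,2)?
P(5,3)

P(5,3)=60, C(15,2)=105.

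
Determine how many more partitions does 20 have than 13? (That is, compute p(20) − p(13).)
526

Explanation: Pentagonal recurrence p(n) = p(n−1) + p(n−2) − p(n−5) − p(n−7) + …: p(20) = p(19) + p(18) − p(15) − p(13) + p(8) + p(5) = 490 + 385 − 176 − 101 + 22 + 7 = 627.
p(13) = p(12) + p(11) − p(8) − p(6) + p(1) = 77 + 56 − 22 − 11 + 1 = 101.
Difference = 627 − 101 = 526.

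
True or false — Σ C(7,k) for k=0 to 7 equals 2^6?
False

Binomial theorem: Σ C(7,k) = (1+1)^7 = 2^7 = 128; RHS 2^6 = 64.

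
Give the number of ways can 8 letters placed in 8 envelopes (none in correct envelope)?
14,833

Reasoning: Using D(n) = (n-1)[D(n-1) + D(n-2)]:
D(8) = (8-1) × [D(7) + D(6)]
      = 7 × [1854 + 265]
      = 7 × 2119
      = 14,833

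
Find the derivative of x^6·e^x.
(6x^5 + x^6)e^x

Explanation: Product rule: d/dx[x^6]·e^x + x^6·d/dx[e^x] = 6x^{5}e^x + x^6e^x.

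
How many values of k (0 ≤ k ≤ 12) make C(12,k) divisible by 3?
9

Checking C(12,k) mod 3 for k = 0..12: divisible at k = 1, 2, 4, 5, 6, 7, 8, 10, 11. That's 9 values.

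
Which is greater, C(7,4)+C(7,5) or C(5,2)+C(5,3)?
C(7,4)+C(7,5)

Working:
First=56, Second=20.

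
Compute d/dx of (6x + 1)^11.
66(6x + 1)^10

Reasoning: Chain rule: 11(6x+1)^{10} × 6 = 66(6x+1)^{10}.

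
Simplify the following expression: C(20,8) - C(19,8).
50,388

Solution: C(20,8) - C(19,8) = C(19,7) = 50,388.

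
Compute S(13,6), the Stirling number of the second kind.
9,321,312

Reasoning: Using the Stirling recurrence: S(n,k) = k·S(n-1,k) + S(n-1,k-1)
S(13,6) = 6·S(12,6) + S(12,5)
         = 6·1323652 + 1379400
         = 7941912 + 1379400
         = 9,321,312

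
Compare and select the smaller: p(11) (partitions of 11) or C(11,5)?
p(11)

Reasoning: Pentagonal recurrence p(n) = p(n−1) + p(n−2) − p(n−5) − p(n−7) + …: p(11) = p(10) + p(9) − p(6) − p(4) = 42 + 30 − 11 − 5 = 56; C(11,5) = 462.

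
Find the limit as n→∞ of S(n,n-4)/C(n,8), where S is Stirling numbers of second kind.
105

Reasoning: The leading term of S(n,n-4) as a polynomial in n is (7)!!·C(n,8), so the ratio → (7)!! = 105.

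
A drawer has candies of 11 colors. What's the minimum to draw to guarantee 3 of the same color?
23

Working:
Worst case: 2 of each = 22. One more: 23.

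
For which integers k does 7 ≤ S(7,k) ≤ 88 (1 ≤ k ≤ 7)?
2, 6

Explanation: S(7,1)=1; S(7,2)=63; S(7,3)=301; S(7,4)=350; S(7,5)=140; S(7,6)=21; S(7,7)=1. So valid k = 2, 6.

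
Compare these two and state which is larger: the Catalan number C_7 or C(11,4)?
C_7

C_7 = C(14,7)/(7+1) = 3,432/8 = 429; C(11,4) = 330.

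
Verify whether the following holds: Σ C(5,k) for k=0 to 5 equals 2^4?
False

Solution: Binomial theorem: Σ C(5,k) = (1+1)^5 = 2^5 = 32; RHS 2^4 = 16.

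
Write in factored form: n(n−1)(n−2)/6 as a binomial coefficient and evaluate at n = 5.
C(n,3); C(5,3) = 10

Reasoning: n(n−1)(n−2)/6 = n!/(3!(n−3)!) = C(n,3). At n = 5: C(5,3) = 10.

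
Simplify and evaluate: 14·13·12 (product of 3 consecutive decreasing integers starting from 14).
This is P(14,3) = 14!/(11)! = 2,184.
Final answer: 2,184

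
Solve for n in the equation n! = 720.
n! is strictly increasing. 4! = 24, 5! = 120, 6! = 720 ✓. So n = 6.

Answer: 6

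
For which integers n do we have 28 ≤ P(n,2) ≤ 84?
P(5,2)=20; P(6,2)=30; P(7,2)=42; P(8,2)=56; P(9,2)=72; P(10,2)=90. So valid n = 6, 7, 8, 9.

Answer: 6, 7, 8, 9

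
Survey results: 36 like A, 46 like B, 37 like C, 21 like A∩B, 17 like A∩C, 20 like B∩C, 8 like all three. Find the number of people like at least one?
|A∪B∪C| = 36+46+37-21-17-20+8 = 69.
Final answer: 69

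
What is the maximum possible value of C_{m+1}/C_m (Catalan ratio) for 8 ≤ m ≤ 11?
46/13

Working:
C_{m+1}/C_m = 2(2m+1)/(m+2), which increases with m. Maximum at m = 11: 2·23/13 = 46/13.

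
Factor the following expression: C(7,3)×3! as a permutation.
C(7,3)×3! = [7!/(3!(4)!)]×3! = 7!/(4)! = P(7,3) = 210.

Answer: P(7,3)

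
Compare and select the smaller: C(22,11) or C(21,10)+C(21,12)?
C(21,10)+C(21,12)

Working:
C(22,11)=705,432; C(21,10)+C(21,12)=352,716+293,930=646,646.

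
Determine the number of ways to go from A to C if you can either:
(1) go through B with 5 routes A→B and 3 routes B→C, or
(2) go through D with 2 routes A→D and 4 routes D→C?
Route via B: 5×3=15. Route via D: 2×4=8. Total: 23.
Final answer: 23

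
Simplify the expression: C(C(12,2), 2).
C(12,2) = 66, then C(66, 2) = 2,145.

Answer: 2,145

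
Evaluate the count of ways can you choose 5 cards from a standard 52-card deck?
2,598,960

Working:
C(52,5) = 2,598,960.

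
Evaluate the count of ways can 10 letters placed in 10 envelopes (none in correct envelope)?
1,334,961

Reasoning: Using D(n) = (n-1)[D(n-1) + D(n-2)]:
D(10) = (10-1) × [D(9) + D(8)]
      = 9 × [133496 + 14833]
      = 9 × 148329
      = 1,334,961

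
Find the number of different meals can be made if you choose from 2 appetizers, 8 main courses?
By the multiplication principle: 2 × 8 = 16.

Answer: 16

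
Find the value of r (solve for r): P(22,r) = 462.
P(22,r) = 22·21·…·(22−r+1), a product of r factors. Multiplying down from 22: 22 = 22; 22·21 = 462 ✓ (2 factors). So r = 2.
Final answer: 2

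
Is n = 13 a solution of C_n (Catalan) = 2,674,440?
C_13 = C(26,13)/(13+1) = 10,400,600/14 = 742,900, which does not equal 2,674,440.
Final answer: No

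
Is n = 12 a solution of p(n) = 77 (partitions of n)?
Pentagonal recurrence p(n) = p(n−1) + p(n−2) − p(n−5) − p(n−7) + …: p(12) = p(11) + p(10) − p(7) − p(5) + p(0) = 56 + 42 − 15 − 7 + 1 = 77, which equals 77.
Final answer: Yes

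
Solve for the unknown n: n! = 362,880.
9
n! is strictly increasing. 7! = 5,040, 8! = 40,320, 9! = 362,880 ✓. So n = 9.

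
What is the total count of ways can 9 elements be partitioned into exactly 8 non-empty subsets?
36

Explanation: This equals S(9,8), the Stirling number of the 2nd kind.
Using the Stirling recurrence: S(n,k) = k·S(n-1,k) + S(n-1,k-1)
S(9,8) = 8·S(8,8) + S(8,7)
         = 8·1 + 28
         = 8 + 28
         = 36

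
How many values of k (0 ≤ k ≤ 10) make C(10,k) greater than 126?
3

Solution: Row 10 is unimodal and symmetric about k=10/2. C(10,3)=120 ≤ 126; C(10,4)=210 > 126; by symmetry C(10,k) > 126 for k = 4..6. That's 6 - 4 + 1 = 3 values.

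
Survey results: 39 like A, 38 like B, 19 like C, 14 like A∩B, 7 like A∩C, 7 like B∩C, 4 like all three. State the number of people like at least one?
72

Reasoning: |A∪B∪C| = 39+38+19-14-7-7+4 = 72.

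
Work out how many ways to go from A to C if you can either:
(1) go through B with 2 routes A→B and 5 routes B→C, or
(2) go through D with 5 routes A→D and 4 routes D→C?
Route via B: 2×5=10. Route via D: 5×4=20. Total: 30.

Answer: 30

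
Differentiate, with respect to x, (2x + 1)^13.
26(2x + 1)^12
Chain rule: 13(2x+1)^{12} × 2 = 26(2x+1)^{12}.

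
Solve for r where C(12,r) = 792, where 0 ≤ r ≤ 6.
5

Reasoning: C(12,r) is increasing for 0 ≤ r ≤ 6. Stepping up (C(12,r+1) = C(12,r)·(12−r)/(r+1)): C(12,1) = 12, C(12,2) = 66, C(12,3) = 220, C(12,4) = 495, C(12,5) = 792 ✓. So r = 5.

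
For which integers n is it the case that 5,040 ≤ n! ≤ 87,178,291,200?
n! is strictly increasing; 7! = 5,040 and 14! = 87,178,291,200, so valid n = 7, 8, 9, 10, 11, 12, 13, 14.

Answer: 7, 8, 9, 10, 11, 12, 13, 14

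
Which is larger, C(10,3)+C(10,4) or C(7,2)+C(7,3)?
C(10,3)+C(10,4)

First=330, Second=56.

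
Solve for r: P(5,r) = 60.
3

Explanation: P(5,r) = 5·4·…·(5−r+1), a product of r factors. Multiplying down from 5: 5 = 5; 5·4 = 20; 5·4·3 = 60 ✓ (3 factors). So r = 3.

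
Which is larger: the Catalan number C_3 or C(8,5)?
C_3 = C(6,3)/(3+1) = 20/4 = 5; C(8,5) = 56.
Final answer: C(8,5)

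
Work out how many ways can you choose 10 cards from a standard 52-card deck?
C(52,10) = 15,820,024,220.

Answer: 15,820,024,220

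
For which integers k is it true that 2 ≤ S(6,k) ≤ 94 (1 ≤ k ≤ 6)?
2, 3, 4, 5

Explanation: S(6,1)=1; S(6,2)=31; S(6,3)=90; S(6,4)=65; S(6,5)=15; S(6,6)=1. So valid k = 2, 3, 4, 5.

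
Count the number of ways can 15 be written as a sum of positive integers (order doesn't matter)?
Pentagonal recurrence p(n) = p(n−1) + p(n−2) − p(n−5) − p(n−7) + …: p(15) = p(14) + p(13) − p(10) − p(8) + p(3) + p(0) = 135 + 101 − 42 − 22 + 3 + 1 = 176.

Answer: 176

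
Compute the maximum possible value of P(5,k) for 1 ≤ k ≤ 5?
120

Solution: P(5,k) increases in k, so maximum at k = 5: 5! = 120.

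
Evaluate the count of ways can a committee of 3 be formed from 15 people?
455

Solution: C(15,3) = 15! / (3! × (15-3)!)
         = 15! / (3! × 12!)
         = 455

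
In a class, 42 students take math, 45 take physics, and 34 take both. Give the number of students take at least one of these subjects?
53
|A∪B| = |A|+|B|-|A∩B| = 42+45-34 = 53.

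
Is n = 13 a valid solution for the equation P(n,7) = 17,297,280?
P(13,7) = 13·12·11·10·9·8·7 = 8,648,640, which does not equal 17,297,280.
Final answer: No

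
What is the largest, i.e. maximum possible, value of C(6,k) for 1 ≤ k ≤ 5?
20

C(6,k) is maximised at the centre of the row: C(6,3) = 20.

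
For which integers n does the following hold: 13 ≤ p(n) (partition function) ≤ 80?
7, 8, 9, 10, 11, 12

Solution: Tabulating p(n) via p(n) = p(n−1) + p(n−2) − p(n−5) − p(n−7) + …: p(6)=11; p(7)=15; p(8)=22; p(9)=30; p(10)=42; p(11)=56; p(12)=77; p(13)=101. So valid n = 7, 8, 9, 10, 11, 12.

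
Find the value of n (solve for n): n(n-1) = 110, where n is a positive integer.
11

Explanation: n² − n − 110 = 0, so n = (1 ± √(1 + 4·110))/2 = (1 ± √441)/2 = (1 ± 21)/2, i.e. n = 11 or n = -10. Taking the positive root, n = 11 (check: 11×10 = 110).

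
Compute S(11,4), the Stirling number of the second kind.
145,750

Reasoning: Using the Stirling recurrence: S(n,k) = k·S(n-1,k) + S(n-1,k-1)
S(11,4) = 4·S(10,4) + S(10,3)
         = 4·34105 + 9330
         = 136420 + 9330
         = 145,750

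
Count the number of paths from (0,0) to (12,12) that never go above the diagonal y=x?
Counted by the Catalan number C_12: C_12 = C(24,12)/(12+1) = 2,704,156/13 = 208,012.
Final answer: 208,012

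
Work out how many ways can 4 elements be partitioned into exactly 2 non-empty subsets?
This equals S(4,2), the Stirling number of the 2nd kind.
Using the Stirling recurrence: S(n,k) = k·S(n-1,k) + S(n-1,k-1)
S(4,2) = 2·S(3,2) + S(3,1)
         = 2·3 + 1
         = 6 + 1
         = 7

Answer: 7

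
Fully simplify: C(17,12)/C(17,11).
1/2

C(n,k+1)/C(n,k) = (n−k)/(k+1). Here (17−11)/(11+1) = 6/12 = 1/2.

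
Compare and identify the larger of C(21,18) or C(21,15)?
C(21,18)=1,330, C(21,15)=54,264.
Final answer: C(21,15)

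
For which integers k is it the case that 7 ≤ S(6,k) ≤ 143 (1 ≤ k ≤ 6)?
2, 3, 4, 5

Reasoning: S(6,1)=1; S(6,2)=31; S(6,3)=90; S(6,4)=65; S(6,5)=15; S(6,6)=1. So valid k = 2, 3, 4, 5.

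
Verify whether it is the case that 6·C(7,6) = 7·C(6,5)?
Absorption identity k·C(n,k) = n·C(n-1,k-1). LHS = 6·7 = 42; RHS = 7·6 = 42.

Answer: True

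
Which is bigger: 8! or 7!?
8!

Reasoning: 8!=40,320, 7!=5,040. 8! > 7!.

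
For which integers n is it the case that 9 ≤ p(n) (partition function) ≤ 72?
6, 7, 8, 9, 10, 11

Reasoning: Tabulating p(n) via p(n) = p(n−1) + p(n−2) − p(n−5) − p(n−7) + …: p(5)=7; p(6)=11; p(7)=15; p(8)=22; p(9)=30; p(10)=42; p(11)=56; p(12)=77. So valid n = 6, 7, 8, 9, 10, 11.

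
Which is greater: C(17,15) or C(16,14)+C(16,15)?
By Pascal's identity: C(17,15) = C(16,14)+C(16,15) = 136. Equal.

Answer: Equal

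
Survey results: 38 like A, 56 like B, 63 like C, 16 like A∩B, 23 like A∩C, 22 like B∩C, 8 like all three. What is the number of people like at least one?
104

Explanation: |A∪B∪C| = 38+56+63-16-23-22+8 = 104.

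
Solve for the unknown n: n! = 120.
5

Explanation: n! is strictly increasing. 3! = 6, 4! = 24, 5! = 120 ✓. So n = 5.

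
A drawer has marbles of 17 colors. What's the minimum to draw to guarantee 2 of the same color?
18

Solution: Worst case: 1 of each = 17. One more: 18.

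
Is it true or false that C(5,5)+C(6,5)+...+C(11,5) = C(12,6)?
True

Hockey stick identity gives Σ = C(12,6) = 924; RHS C(12,6) = 924.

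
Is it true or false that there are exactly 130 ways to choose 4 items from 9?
False

Solution: C(9,4) = 126 ≠ 130.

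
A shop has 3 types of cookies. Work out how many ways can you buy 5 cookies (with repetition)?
21

Stars and bars: C(5+3-1, 5) = C(7, 5) = 21.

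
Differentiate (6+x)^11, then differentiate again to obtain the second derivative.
110(6+x)^9

Working:
First derivative: 11(6+x)^{10}. Second derivative: 11·10·(6+x)^{9} = 110(6+x)^{9}.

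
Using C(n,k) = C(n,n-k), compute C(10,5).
252

C(10,5) = C(10,5) = 252.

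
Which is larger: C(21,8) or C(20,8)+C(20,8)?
C(20,8)+C(20,8)

Solution: C(21,8)=203,490; C(20,8)+C(20,8)=125,970+125,970=251,940.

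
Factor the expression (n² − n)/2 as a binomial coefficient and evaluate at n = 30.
C(n,2); C(30,2) = 435

Explanation: (n² − n)/2 = n(n−1)/2 = C(n,2). At n = 30: C(30,2) = 435.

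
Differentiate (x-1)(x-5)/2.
d/dx[(x-1)(x-5)] = (x-5) + (x-1) = 2x - 6. Dividing by 2 gives (2x - 6)/2.
Final answer: (2x - 6)/2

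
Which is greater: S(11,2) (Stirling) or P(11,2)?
S(11,2) = 2·S(10,2) + S(10,1) = 2·511 + 1 = 1,023; P(11,2) = 110.
Final answer: S(11,2)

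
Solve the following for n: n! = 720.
n! is strictly increasing. 4! = 24, 5! = 120, 6! = 720 ✓. So n = 6.

Answer: 6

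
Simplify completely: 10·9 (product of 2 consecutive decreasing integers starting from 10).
90

Reasoning: This is P(10,2) = 10!/(8)! = 90.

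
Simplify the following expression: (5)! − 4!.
96

(5)! − 4! = (5)·4! − 4! = (5−1)·4! = 4·4! = 96.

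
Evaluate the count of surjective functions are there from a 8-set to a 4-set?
Onto functions = 4! × S(8,4)
First compute S(8,4) via recurrence:
Using the Stirling recurrence: S(n,k) = k·S(n-1,k) + S(n-1,k-1)
S(8,4) = 4·S(7,4) + S(7,3)
         = 4·350 + 301
         = 1400 + 301
         = 1,701
Then: 24 × 1701 = 40,824

Answer: 40,824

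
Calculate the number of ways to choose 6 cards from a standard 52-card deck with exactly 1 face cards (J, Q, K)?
7,896,096

Working:
12 face cards and 40 non-face cards: C(12,1) × C(40,5) = 12 × 658,008 = 7,896,096.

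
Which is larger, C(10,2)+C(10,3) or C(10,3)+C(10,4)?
C(10,3)+C(10,4)

Reasoning: First=165, Second=330.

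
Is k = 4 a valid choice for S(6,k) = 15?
No

Reasoning: S(6,4) = 4·S(5,4) + S(5,3) = 4·10 + 25 = 65, which does not equal 15.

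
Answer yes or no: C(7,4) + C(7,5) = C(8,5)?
Pascal's identity: LHS = 35 + 21 = 56; RHS = C(8,5) = 56. Both sides agree, so the statement holds.

Answer: Yes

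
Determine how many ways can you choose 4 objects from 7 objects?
35
C(7,4) = 7! / (4! × (7-4)!)
         = 7! / (4! × 3!)
         = 35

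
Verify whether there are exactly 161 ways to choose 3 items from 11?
False

C(11,3) = 165 ≠ 161.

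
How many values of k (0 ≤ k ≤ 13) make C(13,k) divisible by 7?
0

Explanation: Checking C(13,k) mod 7 for k = 0..13: none are divisible by 7. Count = 0.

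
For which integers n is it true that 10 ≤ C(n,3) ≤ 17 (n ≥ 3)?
5

Solution: C(4,3)=4; C(5,3)=10; C(6,3)=20. So valid n = 5.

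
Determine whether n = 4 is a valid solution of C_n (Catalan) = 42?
No

Explanation: C_4 = C(8,4)/(4+1) = 70/5 = 14, which does not equal 42.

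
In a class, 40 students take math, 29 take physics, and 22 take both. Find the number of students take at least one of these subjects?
|A∪B| = |A|+|B|-|A∩B| = 40+29-22 = 47.
Final answer: 47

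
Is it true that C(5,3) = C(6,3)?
False

Explanation: LHS = C(5,3) = 10; RHS = C(6,3) = 20. 10 ≠ 20, so the statement does not hold.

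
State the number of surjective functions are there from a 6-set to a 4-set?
1,560
Onto functions = 4! × S(6,4)
First compute S(6,4) via recurrence:
Using the Stirling recurrence: S(n,k) = k·S(n-1,k) + S(n-1,k-1)
S(6,4) = 4·S(5,4) + S(5,3)
         = 4·10 + 25
         = 40 + 25
         = 65
Then: 24 × 65 = 1,560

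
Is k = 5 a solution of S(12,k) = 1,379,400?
S(12,5) = 5·S(11,5) + S(11,4) = 5·246,730 + 145,750 = 1,379,400, which equals 1,379,400.

Answer: Yes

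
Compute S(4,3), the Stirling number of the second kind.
6

Reasoning: Using the Stirling recurrence: S(n,k) = k·S(n-1,k) + S(n-1,k-1)
S(4,3) = 3·S(3,3) + S(3,2)
         = 3·1 + 3
         = 3 + 3
         = 6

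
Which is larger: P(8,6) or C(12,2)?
P(8,6)
P(8,6)=20,160, C(12,2)=66.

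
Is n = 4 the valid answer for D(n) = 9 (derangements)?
Yes
D(4) = (4-1)·[D(3) + D(2)] = 3·[2 + 1] = 9, which equals 9.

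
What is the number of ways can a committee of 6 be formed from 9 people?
84
C(9,6) = 9! / (6! × (9-6)!)
         = 9! / (6! × 3!)
         = 84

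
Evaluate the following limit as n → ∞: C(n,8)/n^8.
1/40320

Working:
C(n,8) ≈ n^8/8! for large n. Limit = 1/8! = 1/40320.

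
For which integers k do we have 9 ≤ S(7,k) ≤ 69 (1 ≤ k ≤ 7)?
2, 6

Reasoning: S(7,1)=1; S(7,2)=63; S(7,3)=301; S(7,4)=350; S(7,5)=140; S(7,6)=21; S(7,7)=1. So valid k = 2, 6.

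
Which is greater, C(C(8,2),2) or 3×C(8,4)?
C(C(8,2),2)
C(C(8,2),2)=378, 3×C(8,4)=210.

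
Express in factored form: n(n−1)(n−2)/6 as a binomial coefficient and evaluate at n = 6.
C(n,3); C(6,3) = 20
n(n−1)(n−2)/6 = n!/(3!(n−3)!) = C(n,3). At n = 6: C(6,3) = 20.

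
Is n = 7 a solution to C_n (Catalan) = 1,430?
C_7 = C(14,7)/(7+1) = 3,432/8 = 429, which does not equal 1,430.
Final answer: No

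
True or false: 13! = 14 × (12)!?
False

13! = 13 × 12! = 6,227,020,800, but 14 × 12! = 6,706,022,400.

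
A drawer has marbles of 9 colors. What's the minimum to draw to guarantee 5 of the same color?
37

Solution: Worst case: 4 of each = 36. One more: 37.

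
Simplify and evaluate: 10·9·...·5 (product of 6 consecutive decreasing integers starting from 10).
This is P(10,6) = 10!/(4)! = 151,200.

Answer: 151,200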